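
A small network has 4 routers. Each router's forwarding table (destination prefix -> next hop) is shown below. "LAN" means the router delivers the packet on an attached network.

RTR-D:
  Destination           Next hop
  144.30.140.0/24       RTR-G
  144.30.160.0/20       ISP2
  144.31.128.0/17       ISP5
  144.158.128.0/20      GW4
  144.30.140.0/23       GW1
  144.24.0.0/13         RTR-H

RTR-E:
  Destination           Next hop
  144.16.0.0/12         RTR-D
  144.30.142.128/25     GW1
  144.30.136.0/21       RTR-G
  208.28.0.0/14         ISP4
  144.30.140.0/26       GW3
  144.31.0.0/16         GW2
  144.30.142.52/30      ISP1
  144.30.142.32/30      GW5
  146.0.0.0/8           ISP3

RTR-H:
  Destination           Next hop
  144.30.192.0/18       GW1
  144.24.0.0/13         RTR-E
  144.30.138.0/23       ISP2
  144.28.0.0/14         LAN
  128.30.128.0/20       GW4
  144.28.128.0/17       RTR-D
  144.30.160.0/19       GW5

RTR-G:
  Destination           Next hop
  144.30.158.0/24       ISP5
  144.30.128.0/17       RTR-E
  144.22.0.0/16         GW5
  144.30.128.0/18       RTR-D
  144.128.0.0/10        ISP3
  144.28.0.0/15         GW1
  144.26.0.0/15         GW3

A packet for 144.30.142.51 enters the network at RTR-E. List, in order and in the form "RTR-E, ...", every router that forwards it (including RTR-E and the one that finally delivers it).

At RTR-E: longest match for 144.30.142.51 is 144.30.136.0/21 -> RTR-G
At RTR-G: longest match for 144.30.142.51 is 144.30.128.0/18 -> RTR-D
At RTR-D: longest match for 144.30.142.51 is 144.24.0.0/13 -> RTR-H
At RTR-H: longest match for 144.30.142.51 is 144.28.0.0/14 -> LAN

RTR-E, RTR-G, RTR-D, RTR-H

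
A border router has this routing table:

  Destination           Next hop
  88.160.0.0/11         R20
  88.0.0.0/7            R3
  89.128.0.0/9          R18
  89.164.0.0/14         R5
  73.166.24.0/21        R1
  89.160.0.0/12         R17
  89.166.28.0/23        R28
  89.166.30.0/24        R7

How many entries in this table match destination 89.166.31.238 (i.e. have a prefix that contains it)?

Prefixes containing 89.166.31.238:
  88.0.0.0/7 (88.0.0.0 - 89.255.255.255)
  89.128.0.0/9 (89.128.0.0 - 89.255.255.255)
  89.160.0.0/12 (89.160.0.0 - 89.175.255.255)
  89.164.0.0/14 (89.164.0.0 - 89.167.255.255)
Total matching entries: 4.

4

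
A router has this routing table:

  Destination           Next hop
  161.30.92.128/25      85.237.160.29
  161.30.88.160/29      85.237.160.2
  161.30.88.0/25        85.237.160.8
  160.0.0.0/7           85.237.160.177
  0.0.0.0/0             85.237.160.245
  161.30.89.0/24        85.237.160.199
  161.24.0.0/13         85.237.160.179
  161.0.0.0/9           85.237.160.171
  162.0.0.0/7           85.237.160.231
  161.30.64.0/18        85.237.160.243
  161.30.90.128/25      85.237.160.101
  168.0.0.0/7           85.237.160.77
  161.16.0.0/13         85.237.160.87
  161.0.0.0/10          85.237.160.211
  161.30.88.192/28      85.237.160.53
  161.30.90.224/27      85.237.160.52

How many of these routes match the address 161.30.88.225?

6

Prefixes containing 161.30.88.225:
  0.0.0.0/0 (default, matches everything)
  160.0.0.0/7 (160.0.0.0 - 161.255.255.255)
  161.0.0.0/9 (161.0.0.0 - 161.127.255.255)
  161.0.0.0/10 (161.0.0.0 - 161.63.255.255)
  161.24.0.0/13 (161.24.0.0 - 161.31.255.255)
  161.30.64.0/18 (161.30.64.0 - 161.30.127.255)
Total matching entries: 6.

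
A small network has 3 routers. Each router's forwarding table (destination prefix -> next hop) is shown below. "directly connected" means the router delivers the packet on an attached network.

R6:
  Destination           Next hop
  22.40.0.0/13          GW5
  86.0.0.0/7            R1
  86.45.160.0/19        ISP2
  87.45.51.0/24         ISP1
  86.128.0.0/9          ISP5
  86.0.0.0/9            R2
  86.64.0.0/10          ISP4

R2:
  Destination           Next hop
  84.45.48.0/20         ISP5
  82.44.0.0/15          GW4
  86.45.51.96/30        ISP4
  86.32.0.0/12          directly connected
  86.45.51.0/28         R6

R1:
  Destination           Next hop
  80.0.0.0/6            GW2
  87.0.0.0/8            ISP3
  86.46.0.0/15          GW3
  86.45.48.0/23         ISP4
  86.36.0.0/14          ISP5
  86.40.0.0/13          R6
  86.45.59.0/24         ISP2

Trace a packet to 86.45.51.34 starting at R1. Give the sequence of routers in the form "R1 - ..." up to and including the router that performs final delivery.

At R1: longest match for 86.45.51.34 is 86.40.0.0/13 -> R6
At R6: longest match for 86.45.51.34 is 86.0.0.0/9 -> R2
At R2: longest match for 86.45.51.34 is 86.32.0.0/12 -> directly connected

R1 - R6 - R2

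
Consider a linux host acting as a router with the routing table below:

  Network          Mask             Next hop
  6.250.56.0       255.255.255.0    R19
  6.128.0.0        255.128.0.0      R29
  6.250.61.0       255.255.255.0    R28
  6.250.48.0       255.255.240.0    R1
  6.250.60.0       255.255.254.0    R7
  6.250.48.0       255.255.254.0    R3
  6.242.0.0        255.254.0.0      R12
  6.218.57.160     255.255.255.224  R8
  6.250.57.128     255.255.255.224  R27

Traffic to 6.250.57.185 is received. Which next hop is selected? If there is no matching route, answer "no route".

Routes whose prefix contains 6.250.57.185:
  6.128.0.0/9 (6.128.0.0 - 6.255.255.255) -> R29
  6.250.48.0/20 (6.250.48.0 - 6.250.63.255) -> R1
More-specific entries that do NOT match:
  6.218.57.160/27 (6.218.57.160 - 6.218.57.191) does not contain 6.250.57.185
  6.250.57.128/27 (6.250.57.128 - 6.250.57.159) does not contain 6.250.57.185
  6.250.56.0/24 (6.250.56.0 - 6.250.56.255) does not contain 6.250.57.185
  6.250.61.0/24 (6.250.61.0 - 6.250.61.255) does not contain 6.250.57.185
  6.250.60.0/23 (6.250.60.0 - 6.250.61.255) does not contain 6.250.57.185
  6.250.48.0/23 (6.250.48.0 - 6.250.49.255) does not contain 6.250.57.185
Longest matching prefix is /20 -> next hop R1.

R1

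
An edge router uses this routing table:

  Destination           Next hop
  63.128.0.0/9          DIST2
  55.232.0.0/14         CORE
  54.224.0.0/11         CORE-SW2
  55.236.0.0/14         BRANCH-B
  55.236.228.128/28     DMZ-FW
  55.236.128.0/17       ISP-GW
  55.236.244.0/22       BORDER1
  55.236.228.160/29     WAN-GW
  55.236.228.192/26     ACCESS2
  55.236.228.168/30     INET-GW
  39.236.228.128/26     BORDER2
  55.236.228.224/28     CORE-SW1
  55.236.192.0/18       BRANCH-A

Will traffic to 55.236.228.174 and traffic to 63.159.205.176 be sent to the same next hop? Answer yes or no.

55.236.228.174: longest match 55.236.192.0/18 -> BRANCH-A
63.159.205.176: longest match 63.128.0.0/9 -> DIST2

no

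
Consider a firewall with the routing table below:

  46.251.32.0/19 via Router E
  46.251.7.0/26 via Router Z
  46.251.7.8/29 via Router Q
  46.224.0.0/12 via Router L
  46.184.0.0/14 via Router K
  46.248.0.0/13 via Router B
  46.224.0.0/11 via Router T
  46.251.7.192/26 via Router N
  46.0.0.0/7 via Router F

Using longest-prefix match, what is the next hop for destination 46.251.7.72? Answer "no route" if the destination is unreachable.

Routes whose prefix contains 46.251.7.72:
  46.0.0.0/7 (46.0.0.0 - 47.255.255.255) -> Router F
  46.224.0.0/11 (46.224.0.0 - 46.255.255.255) -> Router T
  46.248.0.0/13 (46.248.0.0 - 46.255.255.255) -> Router B
More-specific entries that do NOT match:
  46.251.7.8/29 (46.251.7.8 - 46.251.7.15) does not contain 46.251.7.72
  46.251.7.0/26 (46.251.7.0 - 46.251.7.63) does not contain 46.251.7.72
  46.251.7.192/26 (46.251.7.192 - 46.251.7.255) does not contain 46.251.7.72
  46.251.32.0/19 (46.251.32.0 - 46.251.63.255) does not contain 46.251.7.72
  46.184.0.0/14 (46.184.0.0 - 46.187.255.255) does not contain 46.251.7.72
Longest matching prefix is /13 -> next hop Router B.

Router B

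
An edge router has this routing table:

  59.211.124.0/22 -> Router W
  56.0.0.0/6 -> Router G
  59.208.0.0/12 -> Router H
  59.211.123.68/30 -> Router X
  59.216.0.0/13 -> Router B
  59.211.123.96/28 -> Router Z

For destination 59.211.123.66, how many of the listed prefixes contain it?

2

Prefixes containing 59.211.123.66:
  56.0.0.0/6 (56.0.0.0 - 59.255.255.255)
  59.208.0.0/12 (59.208.0.0 - 59.223.255.255)
Total matching entries: 2.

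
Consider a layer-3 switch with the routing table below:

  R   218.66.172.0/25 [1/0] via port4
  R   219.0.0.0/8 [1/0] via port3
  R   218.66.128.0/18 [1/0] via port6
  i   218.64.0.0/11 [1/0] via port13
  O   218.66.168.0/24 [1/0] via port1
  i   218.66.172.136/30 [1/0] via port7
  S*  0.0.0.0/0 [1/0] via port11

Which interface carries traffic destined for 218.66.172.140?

port6

Routes whose prefix contains 218.66.172.140:
  0.0.0.0/0 (default, matches everything) -> port11
  218.64.0.0/11 (218.64.0.0 - 218.95.255.255) -> port13
  218.66.128.0/18 (218.66.128.0 - 218.66.191.255) -> port6
More-specific entries that do NOT match:
  218.66.172.136/30 (218.66.172.136 - 218.66.172.139) does not contain 218.66.172.140
  218.66.172.0/25 (218.66.172.0 - 218.66.172.127) does not contain 218.66.172.140
  218.66.168.0/24 (218.66.168.0 - 218.66.168.255) does not contain 218.66.172.140
Longest matching prefix is /18 -> interface port6.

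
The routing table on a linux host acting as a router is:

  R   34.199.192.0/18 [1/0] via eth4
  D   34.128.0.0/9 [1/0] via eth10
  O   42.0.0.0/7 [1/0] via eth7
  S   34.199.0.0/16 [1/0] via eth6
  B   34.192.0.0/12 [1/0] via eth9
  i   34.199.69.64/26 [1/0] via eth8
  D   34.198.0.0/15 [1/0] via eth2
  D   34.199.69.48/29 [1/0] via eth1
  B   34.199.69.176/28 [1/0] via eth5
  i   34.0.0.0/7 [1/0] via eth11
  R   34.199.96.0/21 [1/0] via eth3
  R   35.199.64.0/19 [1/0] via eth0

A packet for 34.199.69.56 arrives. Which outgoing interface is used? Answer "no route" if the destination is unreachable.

Routes whose prefix contains 34.199.69.56:
  34.0.0.0/7 (34.0.0.0 - 35.255.255.255) -> eth11
  34.128.0.0/9 (34.128.0.0 - 34.255.255.255) -> eth10
  34.192.0.0/12 (34.192.0.0 - 34.207.255.255) -> eth9
  34.198.0.0/15 (34.198.0.0 - 34.199.255.255) -> eth2
  34.199.0.0/16 (34.199.0.0 - 34.199.255.255) -> eth6
More-specific entries that do NOT match:
  34.199.69.48/29 (34.199.69.48 - 34.199.69.55) does not contain 34.199.69.56
  34.199.69.176/28 (34.199.69.176 - 34.199.69.191) does not contain 34.199.69.56
  34.199.69.64/26 (34.199.69.64 - 34.199.69.127) does not contain 34.199.69.56
  34.199.96.0/21 (34.199.96.0 - 34.199.103.255) does not contain 34.199.69.56
  35.199.64.0/19 (35.199.64.0 - 35.199.95.255) does not contain 34.199.69.56
  34.199.192.0/18 (34.199.192.0 - 34.199.255.255) does not contain 34.199.69.56
Longest matching prefix is /16 -> interface eth6.

eth6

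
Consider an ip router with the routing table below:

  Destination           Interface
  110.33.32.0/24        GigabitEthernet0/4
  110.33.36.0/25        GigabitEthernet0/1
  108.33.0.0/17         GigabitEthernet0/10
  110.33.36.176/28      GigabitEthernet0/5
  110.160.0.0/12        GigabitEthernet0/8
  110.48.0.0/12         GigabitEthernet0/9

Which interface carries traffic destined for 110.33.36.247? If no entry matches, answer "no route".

no route

No entry's prefix contains 110.33.36.247; there is no default route.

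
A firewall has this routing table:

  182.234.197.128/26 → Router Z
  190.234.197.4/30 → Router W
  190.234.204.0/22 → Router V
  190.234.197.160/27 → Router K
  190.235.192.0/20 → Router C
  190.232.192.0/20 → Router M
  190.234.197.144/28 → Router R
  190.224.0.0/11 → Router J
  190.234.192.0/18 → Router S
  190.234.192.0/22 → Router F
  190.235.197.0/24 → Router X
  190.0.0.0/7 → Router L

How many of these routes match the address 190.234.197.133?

Prefixes containing 190.234.197.133:
  190.0.0.0/7 (190.0.0.0 - 191.255.255.255)
  190.224.0.0/11 (190.224.0.0 - 190.255.255.255)
  190.234.192.0/18 (190.234.192.0 - 190.234.255.255)
Total matching entries: 3.

3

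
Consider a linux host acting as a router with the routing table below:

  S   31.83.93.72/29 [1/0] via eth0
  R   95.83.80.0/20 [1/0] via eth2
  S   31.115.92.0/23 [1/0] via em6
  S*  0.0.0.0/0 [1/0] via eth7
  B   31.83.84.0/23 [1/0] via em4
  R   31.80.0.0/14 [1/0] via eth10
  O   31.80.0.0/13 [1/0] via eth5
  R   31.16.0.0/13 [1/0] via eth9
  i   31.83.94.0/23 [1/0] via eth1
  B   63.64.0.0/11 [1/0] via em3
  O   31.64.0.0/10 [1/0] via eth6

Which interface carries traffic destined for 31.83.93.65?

eth10

Routes whose prefix contains 31.83.93.65:
  0.0.0.0/0 (default, matches everything) -> eth7
  31.64.0.0/10 (31.64.0.0 - 31.127.255.255) -> eth6
  31.80.0.0/13 (31.80.0.0 - 31.87.255.255) -> eth5
  31.80.0.0/14 (31.80.0.0 - 31.83.255.255) -> eth10
More-specific entries that do NOT match:
  31.83.93.72/29 (31.83.93.72 - 31.83.93.79) does not contain 31.83.93.65
  31.115.92.0/23 (31.115.92.0 - 31.115.93.255) does not contain 31.83.93.65
  31.83.84.0/23 (31.83.84.0 - 31.83.85.255) does not contain 31.83.93.65
  31.83.94.0/23 (31.83.94.0 - 31.83.95.255) does not contain 31.83.93.65
  95.83.80.0/20 (95.83.80.0 - 95.83.95.255) does not contain 31.83.93.65
Longest matching prefix is /14 -> interface eth10.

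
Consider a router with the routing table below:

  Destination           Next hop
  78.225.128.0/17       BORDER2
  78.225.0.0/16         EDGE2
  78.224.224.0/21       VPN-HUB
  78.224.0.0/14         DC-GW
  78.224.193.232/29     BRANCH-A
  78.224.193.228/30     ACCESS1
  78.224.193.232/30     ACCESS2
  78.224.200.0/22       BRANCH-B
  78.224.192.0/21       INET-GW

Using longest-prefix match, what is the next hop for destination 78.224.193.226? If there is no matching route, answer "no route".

Routes whose prefix contains 78.224.193.226:
  78.224.0.0/14 (78.224.0.0 - 78.227.255.255) -> DC-GW
  78.224.192.0/21 (78.224.192.0 - 78.224.199.255) -> INET-GW
More-specific entries that do NOT match:
  78.224.193.228/30 (78.224.193.228 - 78.224.193.231) does not contain 78.224.193.226
  78.224.193.232/30 (78.224.193.232 - 78.224.193.235) does not contain 78.224.193.226
  78.224.193.232/29 (78.224.193.232 - 78.224.193.239) does not contain 78.224.193.226
  78.224.200.0/22 (78.224.200.0 - 78.224.203.255) does not contain 78.224.193.226
Longest matching prefix is /21 -> next hop INET-GW.

INET-GW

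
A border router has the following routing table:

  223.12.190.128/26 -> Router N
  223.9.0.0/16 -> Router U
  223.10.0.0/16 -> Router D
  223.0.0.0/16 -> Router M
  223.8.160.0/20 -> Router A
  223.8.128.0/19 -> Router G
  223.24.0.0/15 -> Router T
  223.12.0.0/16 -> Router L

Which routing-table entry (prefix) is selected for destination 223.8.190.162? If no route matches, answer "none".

223.8.190.162 is outside every listed prefix and there is no default route.

none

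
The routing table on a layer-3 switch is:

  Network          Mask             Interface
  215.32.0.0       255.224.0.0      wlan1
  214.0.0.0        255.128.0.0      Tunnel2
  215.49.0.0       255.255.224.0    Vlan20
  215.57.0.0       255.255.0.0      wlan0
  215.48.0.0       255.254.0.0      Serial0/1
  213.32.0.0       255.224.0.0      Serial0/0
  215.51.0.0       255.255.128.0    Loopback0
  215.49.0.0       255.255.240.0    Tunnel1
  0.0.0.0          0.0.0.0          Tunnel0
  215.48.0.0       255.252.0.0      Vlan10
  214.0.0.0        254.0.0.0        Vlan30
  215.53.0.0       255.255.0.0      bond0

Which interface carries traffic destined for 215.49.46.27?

Routes whose prefix contains 215.49.46.27:
  0.0.0.0/0 (default, matches everything) -> Tunnel0
  214.0.0.0/7 (214.0.0.0 - 215.255.255.255) -> Vlan30
  215.32.0.0/11 (215.32.0.0 - 215.63.255.255) -> wlan1
  215.48.0.0/14 (215.48.0.0 - 215.51.255.255) -> Vlan10
  215.48.0.0/15 (215.48.0.0 - 215.49.255.255) -> Serial0/1
More-specific entries that do NOT match:
  215.49.0.0/20 (215.49.0.0 - 215.49.15.255) does not contain 215.49.46.27
  215.49.0.0/19 (215.49.0.0 - 215.49.31.255) does not contain 215.49.46.27
  215.51.0.0/17 (215.51.0.0 - 215.51.127.255) does not contain 215.49.46.27
  215.57.0.0/16 (215.57.0.0 - 215.57.255.255) does not contain 215.49.46.27
  215.53.0.0/16 (215.53.0.0 - 215.53.255.255) does not contain 215.49.46.27
Longest matching prefix is /15 -> interface Serial0/1.

Serial0/1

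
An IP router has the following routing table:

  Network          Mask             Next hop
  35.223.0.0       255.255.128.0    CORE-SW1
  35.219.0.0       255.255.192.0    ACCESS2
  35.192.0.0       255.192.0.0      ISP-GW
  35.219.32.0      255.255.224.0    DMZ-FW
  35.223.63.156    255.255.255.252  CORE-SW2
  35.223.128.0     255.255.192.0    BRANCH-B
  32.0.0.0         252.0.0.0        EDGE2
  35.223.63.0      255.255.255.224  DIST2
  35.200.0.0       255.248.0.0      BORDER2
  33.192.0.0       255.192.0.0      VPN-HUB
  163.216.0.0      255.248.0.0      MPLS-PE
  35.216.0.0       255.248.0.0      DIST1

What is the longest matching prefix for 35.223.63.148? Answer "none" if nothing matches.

Entries matching 35.223.63.148:
  32.0.0.0/6 (32.0.0.0 - 35.255.255.255)
  35.192.0.0/10 (35.192.0.0 - 35.255.255.255)
  35.216.0.0/13 (35.216.0.0 - 35.223.255.255)
  35.223.0.0/17 (35.223.0.0 - 35.223.127.255)
Most specific is 35.223.0.0/17.

35.223.0.0/17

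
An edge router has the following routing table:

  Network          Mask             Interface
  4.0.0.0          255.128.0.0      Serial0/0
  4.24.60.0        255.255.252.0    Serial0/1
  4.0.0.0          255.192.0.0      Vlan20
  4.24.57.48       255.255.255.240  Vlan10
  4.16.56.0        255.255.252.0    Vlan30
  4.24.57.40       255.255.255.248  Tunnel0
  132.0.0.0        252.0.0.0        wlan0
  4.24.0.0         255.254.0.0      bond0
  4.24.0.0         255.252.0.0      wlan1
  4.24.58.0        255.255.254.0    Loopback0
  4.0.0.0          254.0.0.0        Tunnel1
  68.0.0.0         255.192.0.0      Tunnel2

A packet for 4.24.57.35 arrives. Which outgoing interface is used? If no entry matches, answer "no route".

Routes whose prefix contains 4.24.57.35:
  4.0.0.0/7 (4.0.0.0 - 5.255.255.255) -> Tunnel1
  4.0.0.0/9 (4.0.0.0 - 4.127.255.255) -> Serial0/0
  4.0.0.0/10 (4.0.0.0 - 4.63.255.255) -> Vlan20
  4.24.0.0/14 (4.24.0.0 - 4.27.255.255) -> wlan1
  4.24.0.0/15 (4.24.0.0 - 4.25.255.255) -> bond0
More-specific entries that do NOT match:
  4.24.57.40/29 (4.24.57.40 - 4.24.57.47) does not contain 4.24.57.35
  4.24.57.48/28 (4.24.57.48 - 4.24.57.63) does not contain 4.24.57.35
  4.24.58.0/23 (4.24.58.0 - 4.24.59.255) does not contain 4.24.57.35
  4.24.60.0/22 (4.24.60.0 - 4.24.63.255) does not contain 4.24.57.35
  4.16.56.0/22 (4.16.56.0 - 4.16.59.255) does not contain 4.24.57.35
Longest matching prefix is /15 -> interface bond0.

bond0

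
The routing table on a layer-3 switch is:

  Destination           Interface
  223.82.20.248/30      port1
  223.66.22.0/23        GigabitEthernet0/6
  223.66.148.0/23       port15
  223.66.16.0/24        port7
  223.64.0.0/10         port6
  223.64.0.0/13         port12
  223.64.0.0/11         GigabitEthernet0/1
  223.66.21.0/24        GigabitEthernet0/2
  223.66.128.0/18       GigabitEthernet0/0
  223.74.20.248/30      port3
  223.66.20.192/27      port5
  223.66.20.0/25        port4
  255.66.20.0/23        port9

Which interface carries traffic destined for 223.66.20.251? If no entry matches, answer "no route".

Routes whose prefix contains 223.66.20.251:
  223.64.0.0/10 (223.64.0.0 - 223.127.255.255) -> port6
  223.64.0.0/11 (223.64.0.0 - 223.95.255.255) -> GigabitEthernet0/1
  223.64.0.0/13 (223.64.0.0 - 223.71.255.255) -> port12
More-specific entries that do NOT match:
  223.82.20.248/30 (223.82.20.248 - 223.82.20.251) does not contain 223.66.20.251
  223.74.20.248/30 (223.74.20.248 - 223.74.20.251) does not contain 223.66.20.251
  223.66.20.192/27 (223.66.20.192 - 223.66.20.223) does not contain 223.66.20.251
  223.66.20.0/25 (223.66.20.0 - 223.66.20.127) does not contain 223.66.20.251
  223.66.16.0/24 (223.66.16.0 - 223.66.16.255) does not contain 223.66.20.251
  223.66.21.0/24 (223.66.21.0 - 223.66.21.255) does not contain 223.66.20.251
  223.66.22.0/23 (223.66.22.0 - 223.66.23.255) does not contain 223.66.20.251
  223.66.148.0/23 (223.66.148.0 - 223.66.149.255) does not contain 223.66.20.251
  255.66.20.0/23 (255.66.20.0 - 255.66.21.255) does not contain 223.66.20.251
  223.66.128.0/18 (223.66.128.0 - 223.66.191.255) does not contain 223.66.20.251
Longest matching prefix is /13 -> interface port12.

port12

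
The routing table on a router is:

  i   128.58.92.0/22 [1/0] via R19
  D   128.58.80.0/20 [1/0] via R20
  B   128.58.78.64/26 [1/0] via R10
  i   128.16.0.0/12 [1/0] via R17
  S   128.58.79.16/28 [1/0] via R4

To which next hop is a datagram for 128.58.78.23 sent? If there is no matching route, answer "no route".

no route

No entry's prefix contains 128.58.78.23; there is no default route.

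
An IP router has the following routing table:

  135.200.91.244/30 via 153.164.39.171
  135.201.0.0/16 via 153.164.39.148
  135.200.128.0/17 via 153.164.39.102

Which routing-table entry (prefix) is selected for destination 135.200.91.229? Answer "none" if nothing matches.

135.200.91.229 is outside every listed prefix and there is no default route.

none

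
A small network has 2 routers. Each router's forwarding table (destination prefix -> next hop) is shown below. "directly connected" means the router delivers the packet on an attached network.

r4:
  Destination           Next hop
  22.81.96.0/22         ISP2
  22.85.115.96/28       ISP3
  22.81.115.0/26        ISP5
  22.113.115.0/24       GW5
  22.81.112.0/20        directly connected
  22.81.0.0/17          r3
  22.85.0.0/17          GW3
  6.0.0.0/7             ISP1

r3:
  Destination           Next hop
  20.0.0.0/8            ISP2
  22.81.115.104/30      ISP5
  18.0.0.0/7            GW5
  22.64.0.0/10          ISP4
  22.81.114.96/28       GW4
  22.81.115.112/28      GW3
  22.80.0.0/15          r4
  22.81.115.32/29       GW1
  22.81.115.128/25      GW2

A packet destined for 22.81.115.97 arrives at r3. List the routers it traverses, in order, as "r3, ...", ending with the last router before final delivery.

At r3: longest match for 22.81.115.97 is 22.80.0.0/15 -> r4
At r4: longest match for 22.81.115.97 is 22.81.112.0/20 -> directly connected

r3, r4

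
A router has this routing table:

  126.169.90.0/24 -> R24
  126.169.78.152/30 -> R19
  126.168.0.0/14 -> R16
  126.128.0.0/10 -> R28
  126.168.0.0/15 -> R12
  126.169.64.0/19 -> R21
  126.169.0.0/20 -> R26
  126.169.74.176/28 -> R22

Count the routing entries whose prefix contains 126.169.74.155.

4

Prefixes containing 126.169.74.155:
  126.128.0.0/10 (126.128.0.0 - 126.191.255.255)
  126.168.0.0/14 (126.168.0.0 - 126.171.255.255)
  126.168.0.0/15 (126.168.0.0 - 126.169.255.255)
  126.169.64.0/19 (126.169.64.0 - 126.169.95.255)
Total matching entries: 4.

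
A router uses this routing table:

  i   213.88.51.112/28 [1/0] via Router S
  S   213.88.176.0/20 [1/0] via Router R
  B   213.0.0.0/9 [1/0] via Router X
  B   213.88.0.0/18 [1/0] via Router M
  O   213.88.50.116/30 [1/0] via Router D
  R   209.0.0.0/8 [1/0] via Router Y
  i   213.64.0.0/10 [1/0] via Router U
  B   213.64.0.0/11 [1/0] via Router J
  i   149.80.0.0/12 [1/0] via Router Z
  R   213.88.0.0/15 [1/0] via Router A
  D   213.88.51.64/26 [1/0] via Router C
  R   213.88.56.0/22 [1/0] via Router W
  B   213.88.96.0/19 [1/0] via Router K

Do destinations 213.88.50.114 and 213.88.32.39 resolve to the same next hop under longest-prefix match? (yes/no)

213.88.50.114: longest match 213.88.0.0/18 -> Router M
213.88.32.39: longest match 213.88.0.0/18 -> Router M

yes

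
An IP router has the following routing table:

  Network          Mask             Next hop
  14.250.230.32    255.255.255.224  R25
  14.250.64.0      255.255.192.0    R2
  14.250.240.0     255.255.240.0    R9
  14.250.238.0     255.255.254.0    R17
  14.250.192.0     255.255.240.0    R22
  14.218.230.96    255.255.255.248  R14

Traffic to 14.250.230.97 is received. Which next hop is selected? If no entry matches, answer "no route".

No entry's prefix contains 14.250.230.97; there is no default route.

no route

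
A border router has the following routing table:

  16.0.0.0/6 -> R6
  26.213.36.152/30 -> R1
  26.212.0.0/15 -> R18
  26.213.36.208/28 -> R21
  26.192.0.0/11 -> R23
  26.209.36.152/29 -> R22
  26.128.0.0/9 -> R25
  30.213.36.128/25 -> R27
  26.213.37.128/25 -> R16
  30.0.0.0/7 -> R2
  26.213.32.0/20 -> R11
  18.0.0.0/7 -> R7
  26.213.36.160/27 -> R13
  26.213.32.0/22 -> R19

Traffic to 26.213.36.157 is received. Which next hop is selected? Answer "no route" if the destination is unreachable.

Routes whose prefix contains 26.213.36.157:
  26.128.0.0/9 (26.128.0.0 - 26.255.255.255) -> R25
  26.192.0.0/11 (26.192.0.0 - 26.223.255.255) -> R23
  26.212.0.0/15 (26.212.0.0 - 26.213.255.255) -> R18
  26.213.32.0/20 (26.213.32.0 - 26.213.47.255) -> R11
More-specific entries that do NOT match:
  26.213.36.152/30 (26.213.36.152 - 26.213.36.155) does not contain 26.213.36.157
  26.209.36.152/29 (26.209.36.152 - 26.209.36.159) does not contain 26.213.36.157
  26.213.36.208/28 (26.213.36.208 - 26.213.36.223) does not contain 26.213.36.157
  26.213.36.160/27 (26.213.36.160 - 26.213.36.191) does not contain 26.213.36.157
  30.213.36.128/25 (30.213.36.128 - 30.213.36.255) does not contain 26.213.36.157
  26.213.37.128/25 (26.213.37.128 - 26.213.37.255) does not contain 26.213.36.157
  26.213.32.0/22 (26.213.32.0 - 26.213.35.255) does not contain 26.213.36.157
Longest matching prefix is /20 -> next hop R11.

R11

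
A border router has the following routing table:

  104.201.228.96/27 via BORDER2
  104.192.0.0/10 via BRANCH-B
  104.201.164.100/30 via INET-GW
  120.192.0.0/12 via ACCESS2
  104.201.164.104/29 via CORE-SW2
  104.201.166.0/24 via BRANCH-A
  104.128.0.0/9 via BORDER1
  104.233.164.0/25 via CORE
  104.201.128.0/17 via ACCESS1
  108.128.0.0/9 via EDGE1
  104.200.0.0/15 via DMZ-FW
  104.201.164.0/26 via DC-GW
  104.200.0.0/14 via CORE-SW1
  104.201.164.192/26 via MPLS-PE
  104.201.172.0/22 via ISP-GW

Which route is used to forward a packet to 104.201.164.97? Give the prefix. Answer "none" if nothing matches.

Entries matching 104.201.164.97:
  104.128.0.0/9 (104.128.0.0 - 104.255.255.255)
  104.192.0.0/10 (104.192.0.0 - 104.255.255.255)
  104.200.0.0/14 (104.200.0.0 - 104.203.255.255)
  104.200.0.0/15 (104.200.0.0 - 104.201.255.255)
  104.201.128.0/17 (104.201.128.0 - 104.201.255.255)
Most specific is 104.201.128.0/17.

104.201.128.0/17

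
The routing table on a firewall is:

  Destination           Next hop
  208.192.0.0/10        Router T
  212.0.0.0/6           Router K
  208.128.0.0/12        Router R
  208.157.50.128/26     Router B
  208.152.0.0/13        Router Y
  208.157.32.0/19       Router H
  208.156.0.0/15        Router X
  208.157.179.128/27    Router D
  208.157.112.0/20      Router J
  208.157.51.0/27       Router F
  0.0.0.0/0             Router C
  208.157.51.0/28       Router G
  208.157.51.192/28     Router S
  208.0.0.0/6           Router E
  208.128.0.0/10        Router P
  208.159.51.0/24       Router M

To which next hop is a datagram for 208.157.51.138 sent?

Routes whose prefix contains 208.157.51.138:
  0.0.0.0/0 (default, matches everything) -> Router C
  208.0.0.0/6 (208.0.0.0 - 211.255.255.255) -> Router E
  208.128.0.0/10 (208.128.0.0 - 208.191.255.255) -> Router P
  208.152.0.0/13 (208.152.0.0 - 208.159.255.255) -> Router Y
  208.156.0.0/15 (208.156.0.0 - 208.157.255.255) -> Router X
  208.157.32.0/19 (208.157.32.0 - 208.157.63.255) -> Router H
More-specific entries that do NOT match:
  208.157.51.0/28 (208.157.51.0 - 208.157.51.15) does not contain 208.157.51.138
  208.157.51.192/28 (208.157.51.192 - 208.157.51.207) does not contain 208.157.51.138
  208.157.179.128/27 (208.157.179.128 - 208.157.179.159) does not contain 208.157.51.138
  208.157.51.0/27 (208.157.51.0 - 208.157.51.31) does not contain 208.157.51.138
  208.157.50.128/26 (208.157.50.128 - 208.157.50.191) does not contain 208.157.51.138
  208.159.51.0/24 (208.159.51.0 - 208.159.51.255) does not contain 208.157.51.138
  208.157.112.0/20 (208.157.112.0 - 208.157.127.255) does not contain 208.157.51.138
Longest matching prefix is /19 -> next hop Router H.

Router H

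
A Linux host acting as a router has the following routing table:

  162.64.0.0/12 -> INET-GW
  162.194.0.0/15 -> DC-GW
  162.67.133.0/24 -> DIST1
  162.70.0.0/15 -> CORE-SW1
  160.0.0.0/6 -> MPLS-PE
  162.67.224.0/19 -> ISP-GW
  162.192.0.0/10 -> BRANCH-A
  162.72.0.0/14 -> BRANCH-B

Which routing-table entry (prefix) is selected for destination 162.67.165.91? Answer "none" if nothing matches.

162.64.0.0/12

Entries matching 162.67.165.91:
  160.0.0.0/6 (160.0.0.0 - 163.255.255.255)
  162.64.0.0/12 (162.64.0.0 - 162.79.255.255)
Most specific is 162.64.0.0/12.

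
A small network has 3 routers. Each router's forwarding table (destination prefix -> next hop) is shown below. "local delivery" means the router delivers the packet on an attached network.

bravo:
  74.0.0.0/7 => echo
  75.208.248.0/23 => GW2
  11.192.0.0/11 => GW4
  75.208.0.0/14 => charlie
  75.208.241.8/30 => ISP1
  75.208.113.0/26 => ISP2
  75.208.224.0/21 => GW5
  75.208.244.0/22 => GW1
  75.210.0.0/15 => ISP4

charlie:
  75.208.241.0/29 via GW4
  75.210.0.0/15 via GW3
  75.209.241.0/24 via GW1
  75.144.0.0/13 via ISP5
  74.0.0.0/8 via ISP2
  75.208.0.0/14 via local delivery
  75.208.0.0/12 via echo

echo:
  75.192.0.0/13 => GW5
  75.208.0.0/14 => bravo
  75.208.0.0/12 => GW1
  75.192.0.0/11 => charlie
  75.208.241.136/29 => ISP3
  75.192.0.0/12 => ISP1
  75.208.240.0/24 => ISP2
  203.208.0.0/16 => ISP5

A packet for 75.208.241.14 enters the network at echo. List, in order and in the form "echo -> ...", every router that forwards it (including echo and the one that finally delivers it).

At echo: longest match for 75.208.241.14 is 75.208.0.0/14 -> bravo
At bravo: longest match for 75.208.241.14 is 75.208.0.0/14 -> charlie
At charlie: longest match for 75.208.241.14 is 75.208.0.0/14 -> local delivery

echo -> bravo -> charlie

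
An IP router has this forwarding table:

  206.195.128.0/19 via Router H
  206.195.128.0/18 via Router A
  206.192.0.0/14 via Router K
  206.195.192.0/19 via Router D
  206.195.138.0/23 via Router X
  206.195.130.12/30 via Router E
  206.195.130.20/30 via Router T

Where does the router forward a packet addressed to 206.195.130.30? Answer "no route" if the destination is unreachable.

Router H

Routes whose prefix contains 206.195.130.30:
  206.192.0.0/14 (206.192.0.0 - 206.195.255.255) -> Router K
  206.195.128.0/18 (206.195.128.0 - 206.195.191.255) -> Router A
  206.195.128.0/19 (206.195.128.0 - 206.195.159.255) -> Router H
More-specific entries that do NOT match:
  206.195.130.12/30 (206.195.130.12 - 206.195.130.15) does not contain 206.195.130.30
  206.195.130.20/30 (206.195.130.20 - 206.195.130.23) does not contain 206.195.130.30
  206.195.138.0/23 (206.195.138.0 - 206.195.139.255) does not contain 206.195.130.30
Longest matching prefix is /19 -> next hop Router H.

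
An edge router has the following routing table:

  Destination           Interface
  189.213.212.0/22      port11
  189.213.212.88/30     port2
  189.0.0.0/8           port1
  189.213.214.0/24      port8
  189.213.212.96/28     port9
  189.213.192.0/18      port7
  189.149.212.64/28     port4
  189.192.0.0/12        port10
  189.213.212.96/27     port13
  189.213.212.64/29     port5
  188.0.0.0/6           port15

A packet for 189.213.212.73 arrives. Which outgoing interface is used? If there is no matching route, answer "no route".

port11

Routes whose prefix contains 189.213.212.73:
  188.0.0.0/6 (188.0.0.0 - 191.255.255.255) -> port15
  189.0.0.0/8 (189.0.0.0 - 189.255.255.255) -> port1
  189.213.192.0/18 (189.213.192.0 - 189.213.255.255) -> port7
  189.213.212.0/22 (189.213.212.0 - 189.213.215.255) -> port11
More-specific entries that do NOT match:
  189.213.212.88/30 (189.213.212.88 - 189.213.212.91) does not contain 189.213.212.73
  189.213.212.64/29 (189.213.212.64 - 189.213.212.71) does not contain 189.213.212.73
  189.213.212.96/28 (189.213.212.96 - 189.213.212.111) does not contain 189.213.212.73
  189.149.212.64/28 (189.149.212.64 - 189.149.212.79) does not contain 189.213.212.73
  189.213.212.96/27 (189.213.212.96 - 189.213.212.127) does not contain 189.213.212.73
  189.213.214.0/24 (189.213.214.0 - 189.213.214.255) does not contain 189.213.212.73
Longest matching prefix is /22 -> interface port11.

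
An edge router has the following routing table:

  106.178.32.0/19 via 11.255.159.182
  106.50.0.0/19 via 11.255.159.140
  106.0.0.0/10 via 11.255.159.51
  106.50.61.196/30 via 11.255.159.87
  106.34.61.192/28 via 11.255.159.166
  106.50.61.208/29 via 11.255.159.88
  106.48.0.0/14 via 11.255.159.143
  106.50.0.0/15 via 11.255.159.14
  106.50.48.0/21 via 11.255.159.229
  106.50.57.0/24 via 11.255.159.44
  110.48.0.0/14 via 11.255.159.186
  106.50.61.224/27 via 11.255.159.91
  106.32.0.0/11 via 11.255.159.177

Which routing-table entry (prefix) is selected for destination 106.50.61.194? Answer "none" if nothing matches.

106.50.0.0/15

Entries matching 106.50.61.194:
  106.0.0.0/10 (106.0.0.0 - 106.63.255.255)
  106.32.0.0/11 (106.32.0.0 - 106.63.255.255)
  106.48.0.0/14 (106.48.0.0 - 106.51.255.255)
  106.50.0.0/15 (106.50.0.0 - 106.51.255.255)
Most specific is 106.50.0.0/15.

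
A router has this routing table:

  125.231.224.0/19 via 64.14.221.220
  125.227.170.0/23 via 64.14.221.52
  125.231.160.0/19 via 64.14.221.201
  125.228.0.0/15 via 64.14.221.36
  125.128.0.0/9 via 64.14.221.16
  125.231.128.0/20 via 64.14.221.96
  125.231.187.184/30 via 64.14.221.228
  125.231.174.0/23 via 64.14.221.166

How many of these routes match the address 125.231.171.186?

Prefixes containing 125.231.171.186:
  125.128.0.0/9 (125.128.0.0 - 125.255.255.255)
  125.231.160.0/19 (125.231.160.0 - 125.231.191.255)
Total matching entries: 2.

2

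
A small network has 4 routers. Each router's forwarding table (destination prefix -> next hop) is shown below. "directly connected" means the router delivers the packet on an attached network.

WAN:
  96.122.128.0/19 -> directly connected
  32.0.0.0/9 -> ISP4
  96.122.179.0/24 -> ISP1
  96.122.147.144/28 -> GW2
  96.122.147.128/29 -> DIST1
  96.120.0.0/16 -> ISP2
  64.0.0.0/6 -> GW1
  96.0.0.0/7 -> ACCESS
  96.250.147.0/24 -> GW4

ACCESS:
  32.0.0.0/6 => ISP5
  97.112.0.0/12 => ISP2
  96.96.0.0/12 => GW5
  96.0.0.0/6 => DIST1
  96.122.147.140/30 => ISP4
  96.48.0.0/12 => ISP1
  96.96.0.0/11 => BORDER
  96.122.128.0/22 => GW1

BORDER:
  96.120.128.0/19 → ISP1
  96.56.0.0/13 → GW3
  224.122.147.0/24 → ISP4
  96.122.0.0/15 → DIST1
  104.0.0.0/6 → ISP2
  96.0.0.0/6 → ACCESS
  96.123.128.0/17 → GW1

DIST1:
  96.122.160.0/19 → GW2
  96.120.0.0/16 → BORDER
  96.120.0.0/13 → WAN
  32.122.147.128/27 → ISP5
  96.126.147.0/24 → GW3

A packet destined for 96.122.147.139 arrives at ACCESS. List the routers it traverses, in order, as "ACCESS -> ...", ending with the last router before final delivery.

ACCESS -> BORDER -> DIST1 -> WAN

At ACCESS: longest match for 96.122.147.139 is 96.96.0.0/11 -> BORDER
At BORDER: longest match for 96.122.147.139 is 96.122.0.0/15 -> DIST1
At DIST1: longest match for 96.122.147.139 is 96.120.0.0/13 -> WAN
At WAN: longest match for 96.122.147.139 is 96.122.128.0/19 -> directly connected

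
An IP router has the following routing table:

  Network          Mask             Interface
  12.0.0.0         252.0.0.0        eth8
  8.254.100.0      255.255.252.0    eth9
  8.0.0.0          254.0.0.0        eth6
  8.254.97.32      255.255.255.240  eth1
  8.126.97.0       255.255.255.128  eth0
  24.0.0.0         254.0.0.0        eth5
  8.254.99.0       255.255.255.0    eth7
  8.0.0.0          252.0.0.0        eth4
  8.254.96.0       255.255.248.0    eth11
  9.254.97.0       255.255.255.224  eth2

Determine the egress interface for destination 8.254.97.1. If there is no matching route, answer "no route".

Routes whose prefix contains 8.254.97.1:
  8.0.0.0/6 (8.0.0.0 - 11.255.255.255) -> eth4
  8.0.0.0/7 (8.0.0.0 - 9.255.255.255) -> eth6
  8.254.96.0/21 (8.254.96.0 - 8.254.103.255) -> eth11
More-specific entries that do NOT match:
  8.254.97.32/28 (8.254.97.32 - 8.254.97.47) does not contain 8.254.97.1
  9.254.97.0/27 (9.254.97.0 - 9.254.97.31) does not contain 8.254.97.1
  8.126.97.0/25 (8.126.97.0 - 8.126.97.127) does not contain 8.254.97.1
  8.254.99.0/24 (8.254.99.0 - 8.254.99.255) does not contain 8.254.97.1
  8.254.100.0/22 (8.254.100.0 - 8.254.103.255) does not contain 8.254.97.1
Longest matching prefix is /21 -> interface eth11.

eth11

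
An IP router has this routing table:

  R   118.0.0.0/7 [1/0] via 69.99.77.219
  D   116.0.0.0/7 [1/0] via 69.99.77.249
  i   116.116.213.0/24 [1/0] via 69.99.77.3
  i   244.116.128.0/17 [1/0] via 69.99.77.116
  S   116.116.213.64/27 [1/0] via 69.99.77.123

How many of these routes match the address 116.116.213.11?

Prefixes containing 116.116.213.11:
  116.0.0.0/7 (116.0.0.0 - 117.255.255.255)
  116.116.213.0/24 (116.116.213.0 - 116.116.213.255)
Total matching entries: 2.

2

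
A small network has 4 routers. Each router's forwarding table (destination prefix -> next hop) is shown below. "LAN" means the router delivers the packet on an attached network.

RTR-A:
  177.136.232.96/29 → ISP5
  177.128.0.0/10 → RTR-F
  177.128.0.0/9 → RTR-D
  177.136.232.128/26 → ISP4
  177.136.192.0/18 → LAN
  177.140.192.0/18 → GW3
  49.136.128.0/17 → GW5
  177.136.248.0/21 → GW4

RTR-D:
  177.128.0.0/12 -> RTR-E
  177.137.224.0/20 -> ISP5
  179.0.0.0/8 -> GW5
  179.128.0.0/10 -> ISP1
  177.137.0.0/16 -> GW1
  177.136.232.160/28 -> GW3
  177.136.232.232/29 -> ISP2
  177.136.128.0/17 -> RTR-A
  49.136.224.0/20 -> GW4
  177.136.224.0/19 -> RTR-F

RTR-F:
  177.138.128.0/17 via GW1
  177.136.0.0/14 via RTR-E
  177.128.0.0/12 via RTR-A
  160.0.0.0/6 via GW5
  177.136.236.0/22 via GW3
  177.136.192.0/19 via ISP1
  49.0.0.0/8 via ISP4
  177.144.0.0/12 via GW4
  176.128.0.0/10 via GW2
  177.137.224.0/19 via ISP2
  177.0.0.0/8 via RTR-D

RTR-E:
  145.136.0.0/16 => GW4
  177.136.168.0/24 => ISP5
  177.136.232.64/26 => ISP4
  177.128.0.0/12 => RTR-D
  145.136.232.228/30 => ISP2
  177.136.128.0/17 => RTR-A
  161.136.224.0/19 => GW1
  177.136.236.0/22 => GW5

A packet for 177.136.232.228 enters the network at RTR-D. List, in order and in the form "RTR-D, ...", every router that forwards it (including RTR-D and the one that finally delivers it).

At RTR-D: longest match for 177.136.232.228 is 177.136.224.0/19 -> RTR-F
At RTR-F: longest match for 177.136.232.228 is 177.136.0.0/14 -> RTR-E
At RTR-E: longest match for 177.136.232.228 is 177.136.128.0/17 -> RTR-A
At RTR-A: longest match for 177.136.232.228 is 177.136.192.0/18 -> LAN

RTR-D, RTR-F, RTR-E, RTR-A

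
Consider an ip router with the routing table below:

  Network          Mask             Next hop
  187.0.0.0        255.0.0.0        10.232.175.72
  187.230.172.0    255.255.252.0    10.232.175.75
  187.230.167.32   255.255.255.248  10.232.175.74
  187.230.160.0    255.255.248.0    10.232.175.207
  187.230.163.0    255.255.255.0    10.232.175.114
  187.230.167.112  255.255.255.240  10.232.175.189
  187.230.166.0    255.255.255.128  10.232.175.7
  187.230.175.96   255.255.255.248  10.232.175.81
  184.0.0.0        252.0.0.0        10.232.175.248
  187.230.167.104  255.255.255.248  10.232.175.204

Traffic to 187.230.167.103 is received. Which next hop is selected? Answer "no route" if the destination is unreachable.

Routes whose prefix contains 187.230.167.103:
  184.0.0.0/6 (184.0.0.0 - 187.255.255.255) -> 10.232.175.248
  187.0.0.0/8 (187.0.0.0 - 187.255.255.255) -> 10.232.175.72
  187.230.160.0/21 (187.230.160.0 - 187.230.167.255) -> 10.232.175.207
More-specific entries that do NOT match:
  187.230.167.32/29 (187.230.167.32 - 187.230.167.39) does not contain 187.230.167.103
  187.230.175.96/29 (187.230.175.96 - 187.230.175.103) does not contain 187.230.167.103
  187.230.167.104/29 (187.230.167.104 - 187.230.167.111) does not contain 187.230.167.103
  187.230.167.112/28 (187.230.167.112 - 187.230.167.127) does not contain 187.230.167.103
  187.230.166.0/25 (187.230.166.0 - 187.230.166.127) does not contain 187.230.167.103
  187.230.163.0/24 (187.230.163.0 - 187.230.163.255) does not contain 187.230.167.103
  187.230.172.0/22 (187.230.172.0 - 187.230.175.255) does not contain 187.230.167.103
Longest matching prefix is /21 -> next hop 10.232.175.207.

10.232.175.207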